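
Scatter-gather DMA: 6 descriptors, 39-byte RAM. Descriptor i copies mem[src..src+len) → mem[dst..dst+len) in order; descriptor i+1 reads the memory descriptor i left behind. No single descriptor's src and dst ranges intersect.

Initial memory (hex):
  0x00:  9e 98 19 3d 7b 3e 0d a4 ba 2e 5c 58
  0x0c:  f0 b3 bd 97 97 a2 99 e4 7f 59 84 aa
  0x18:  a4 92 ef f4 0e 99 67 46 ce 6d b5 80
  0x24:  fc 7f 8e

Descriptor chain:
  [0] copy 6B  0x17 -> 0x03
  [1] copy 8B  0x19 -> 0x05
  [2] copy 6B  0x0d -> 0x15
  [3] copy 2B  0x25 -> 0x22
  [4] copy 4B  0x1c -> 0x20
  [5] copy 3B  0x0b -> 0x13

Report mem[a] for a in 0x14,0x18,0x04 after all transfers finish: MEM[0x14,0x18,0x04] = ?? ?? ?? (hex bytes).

MEM[0x14,0x18,0x04] = ce 97 a4

[0] 0x17->0x03 len=6 : aa a4 92 ef f4 0e
[1] 0x19->0x05 len=8 : 92 ef f4 0e 99 67 46 ce
[2] 0x0d->0x15 len=6 : b3 bd 97 97 a2 99
[3] 0x25->0x22 len=2 : 7f 8e
[4] 0x1c->0x20 len=4 : 0e 99 67 46
[5] 0x0b->0x13 len=3 : 46 ce b3
query mem[0x14]=0xce, mem[0x18]=0x97, mem[0x04]=0xa4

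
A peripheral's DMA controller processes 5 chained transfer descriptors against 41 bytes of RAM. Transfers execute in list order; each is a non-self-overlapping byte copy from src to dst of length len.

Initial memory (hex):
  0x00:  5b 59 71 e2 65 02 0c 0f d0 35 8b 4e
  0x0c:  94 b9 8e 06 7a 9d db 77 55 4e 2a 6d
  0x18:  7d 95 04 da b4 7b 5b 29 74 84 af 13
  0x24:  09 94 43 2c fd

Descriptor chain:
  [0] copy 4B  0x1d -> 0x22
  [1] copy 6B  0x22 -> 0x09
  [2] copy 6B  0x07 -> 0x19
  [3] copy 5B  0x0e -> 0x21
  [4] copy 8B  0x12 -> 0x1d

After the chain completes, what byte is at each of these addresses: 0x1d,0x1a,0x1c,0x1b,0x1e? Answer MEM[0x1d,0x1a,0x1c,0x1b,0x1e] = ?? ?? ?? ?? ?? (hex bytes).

MEM[0x1d,0x1a,0x1c,0x1b,0x1e] = db d0 5b 7b 77

D0: mem[0x22..0x25] <- [7b 5b 29 74]
D1: mem[0x09..0x0e] <- [7b 5b 29 74 43 2c]
D2: mem[0x19..0x1e] <- [0f d0 7b 5b 29 74]
D3: mem[0x21..0x25] <- [2c 06 7a 9d db]
D4: mem[0x1d..0x24] <- [db 77 55 4e 2a 6d 7d 0f]
query mem[0x1d]=0xdb, mem[0x1a]=0xd0, mem[0x1c]=0x5b, mem[0x1b]=0x7b, mem[0x1e]=0x77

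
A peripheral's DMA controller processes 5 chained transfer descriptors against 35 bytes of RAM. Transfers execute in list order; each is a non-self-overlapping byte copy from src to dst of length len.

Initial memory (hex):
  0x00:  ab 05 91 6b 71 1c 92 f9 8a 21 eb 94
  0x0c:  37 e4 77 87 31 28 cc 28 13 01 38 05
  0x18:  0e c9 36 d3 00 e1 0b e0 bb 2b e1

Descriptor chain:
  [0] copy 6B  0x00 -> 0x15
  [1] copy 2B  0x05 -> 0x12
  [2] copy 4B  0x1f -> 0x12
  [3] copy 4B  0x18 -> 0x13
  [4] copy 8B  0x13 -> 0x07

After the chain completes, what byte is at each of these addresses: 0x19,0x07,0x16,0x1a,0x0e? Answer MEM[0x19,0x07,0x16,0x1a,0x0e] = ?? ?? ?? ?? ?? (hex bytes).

#0 dst[0x15+6] := {0xab,0x05,0x91,0x6b,0x71,0x1c}
#1 dst[0x12+2] := {0x1c,0x92}
#2 dst[0x12+4] := {0xe0,0xbb,0x2b,0xe1}
#3 dst[0x13+4] := {0x6b,0x71,0x1c,0xd3}
#4 dst[0x07+8] := {0x6b,0x71,0x1c,0xd3,0x91,0x6b,0x71,0x1c}
query mem[0x19]=0x71, mem[0x07]=0x6b, mem[0x16]=0xd3, mem[0x1a]=0x1c, mem[0x0e]=0x1c

MEM[0x19,0x07,0x16,0x1a,0x0e] = 71 6b d3 1c 1c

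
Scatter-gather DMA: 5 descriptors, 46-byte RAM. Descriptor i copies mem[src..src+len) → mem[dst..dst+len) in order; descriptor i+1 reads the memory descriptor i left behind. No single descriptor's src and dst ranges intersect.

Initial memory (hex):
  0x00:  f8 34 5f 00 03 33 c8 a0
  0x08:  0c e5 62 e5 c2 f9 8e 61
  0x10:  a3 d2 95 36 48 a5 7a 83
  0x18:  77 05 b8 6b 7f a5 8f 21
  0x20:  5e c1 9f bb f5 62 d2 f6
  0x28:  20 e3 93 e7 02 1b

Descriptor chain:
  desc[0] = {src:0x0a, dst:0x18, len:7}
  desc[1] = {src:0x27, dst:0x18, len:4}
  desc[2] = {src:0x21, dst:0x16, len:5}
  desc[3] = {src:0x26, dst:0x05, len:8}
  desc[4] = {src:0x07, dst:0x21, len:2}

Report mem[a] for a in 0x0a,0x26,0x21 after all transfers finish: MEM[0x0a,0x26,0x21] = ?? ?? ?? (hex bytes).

MEM[0x0a,0x26,0x21] = e7 d2 20

  after D0: wrote 7B at 0x18 = 62e5c2f98e61a3
  after D1: wrote 4B at 0x18 = f620e393
  after D2: wrote 5B at 0x16 = c19fbbf562
  after D3: wrote 8B at 0x05 = d2f620e393e7021b
  after D4: wrote 2B at 0x21 = 20e3
query mem[0x0a]=0xe7, mem[0x26]=0xd2, mem[0x21]=0x20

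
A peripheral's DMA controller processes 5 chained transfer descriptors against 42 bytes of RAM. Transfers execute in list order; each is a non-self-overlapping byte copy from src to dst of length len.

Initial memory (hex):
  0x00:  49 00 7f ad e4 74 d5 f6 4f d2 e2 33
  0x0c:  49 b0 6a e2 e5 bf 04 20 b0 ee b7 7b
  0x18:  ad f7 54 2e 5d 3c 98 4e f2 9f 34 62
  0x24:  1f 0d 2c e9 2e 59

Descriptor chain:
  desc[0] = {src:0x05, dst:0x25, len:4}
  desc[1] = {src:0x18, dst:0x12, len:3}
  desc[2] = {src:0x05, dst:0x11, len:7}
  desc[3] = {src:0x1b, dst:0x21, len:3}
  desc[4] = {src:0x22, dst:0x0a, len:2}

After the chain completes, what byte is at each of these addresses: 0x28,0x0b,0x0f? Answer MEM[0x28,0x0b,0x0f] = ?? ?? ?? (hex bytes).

MEM[0x28,0x0b,0x0f] = 4f 3c e2

#0 dst[0x25+4] := {0x74,0xd5,0xf6,0x4f}
#1 dst[0x12+3] := {0xad,0xf7,0x54}
#2 dst[0x11+7] := {0x74,0xd5,0xf6,0x4f,0xd2,0xe2,0x33}
#3 dst[0x21+3] := {0x2e,0x5d,0x3c}
#4 dst[0x0a+2] := {0x5d,0x3c}
query mem[0x28]=0x4f, mem[0x0b]=0x3c, mem[0x0f]=0xe2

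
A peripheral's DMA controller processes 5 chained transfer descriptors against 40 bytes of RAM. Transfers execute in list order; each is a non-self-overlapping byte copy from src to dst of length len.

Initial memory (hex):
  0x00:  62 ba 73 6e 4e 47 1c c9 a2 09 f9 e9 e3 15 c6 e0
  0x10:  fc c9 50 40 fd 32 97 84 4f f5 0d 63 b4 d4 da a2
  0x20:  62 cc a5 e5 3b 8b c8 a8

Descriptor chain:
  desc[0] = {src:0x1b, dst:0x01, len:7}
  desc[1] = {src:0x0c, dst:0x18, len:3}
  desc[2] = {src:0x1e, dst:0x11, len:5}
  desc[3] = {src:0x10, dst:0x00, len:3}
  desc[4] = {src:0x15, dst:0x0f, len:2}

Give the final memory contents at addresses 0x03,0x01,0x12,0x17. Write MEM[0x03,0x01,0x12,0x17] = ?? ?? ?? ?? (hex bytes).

MEM[0x03,0x01,0x12,0x17] = d4 da a2 84

[0] 0x1b->0x01 len=7 : 63 b4 d4 da a2 62 cc
[1] 0x0c->0x18 len=3 : e3 15 c6
[2] 0x1e->0x11 len=5 : da a2 62 cc a5
[3] 0x10->0x00 len=3 : fc da a2
[4] 0x15->0x0f len=2 : a5 97
query mem[0x03]=0xd4, mem[0x01]=0xda, mem[0x12]=0xa2, mem[0x17]=0x84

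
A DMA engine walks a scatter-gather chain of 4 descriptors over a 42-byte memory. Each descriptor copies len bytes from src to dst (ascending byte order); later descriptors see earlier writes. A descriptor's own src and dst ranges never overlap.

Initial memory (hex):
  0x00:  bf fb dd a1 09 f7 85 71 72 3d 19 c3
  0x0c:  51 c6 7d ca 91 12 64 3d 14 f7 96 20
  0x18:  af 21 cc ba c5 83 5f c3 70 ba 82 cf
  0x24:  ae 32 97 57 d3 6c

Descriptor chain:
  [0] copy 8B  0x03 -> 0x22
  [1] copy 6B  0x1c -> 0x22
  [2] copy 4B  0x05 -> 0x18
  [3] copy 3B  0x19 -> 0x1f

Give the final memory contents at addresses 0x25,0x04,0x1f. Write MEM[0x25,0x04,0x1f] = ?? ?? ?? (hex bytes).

MEM[0x25,0x04,0x1f] = c3 09 85

D0: mem[0x22..0x29] <- [a1 09 f7 85 71 72 3d 19]
D1: mem[0x22..0x27] <- [c5 83 5f c3 70 ba]
D2: mem[0x18..0x1b] <- [f7 85 71 72]
D3: mem[0x1f..0x21] <- [85 71 72]
query mem[0x25]=0xc3, mem[0x04]=0x09, mem[0x1f]=0x85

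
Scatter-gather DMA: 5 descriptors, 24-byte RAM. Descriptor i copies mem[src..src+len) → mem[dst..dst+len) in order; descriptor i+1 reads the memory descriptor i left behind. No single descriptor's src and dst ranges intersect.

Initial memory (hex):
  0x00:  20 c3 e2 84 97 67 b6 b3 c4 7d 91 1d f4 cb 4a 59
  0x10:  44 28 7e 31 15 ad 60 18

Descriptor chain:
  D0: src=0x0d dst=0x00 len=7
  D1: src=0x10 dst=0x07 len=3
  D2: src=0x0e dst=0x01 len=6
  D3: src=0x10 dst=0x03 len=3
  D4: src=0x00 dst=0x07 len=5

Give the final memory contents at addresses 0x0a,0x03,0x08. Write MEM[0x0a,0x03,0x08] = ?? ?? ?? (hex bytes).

MEM[0x0a,0x03,0x08] = 44 44 4a

  after D0: wrote 7B at 0x00 = cb4a5944287e31
  after D1: wrote 3B at 0x07 = 44287e
  after D2: wrote 6B at 0x01 = 4a5944287e31
  after D3: wrote 3B at 0x03 = 44287e
  after D4: wrote 5B at 0x07 = cb4a594428
query mem[0x0a]=0x44, mem[0x03]=0x44, mem[0x08]=0x4a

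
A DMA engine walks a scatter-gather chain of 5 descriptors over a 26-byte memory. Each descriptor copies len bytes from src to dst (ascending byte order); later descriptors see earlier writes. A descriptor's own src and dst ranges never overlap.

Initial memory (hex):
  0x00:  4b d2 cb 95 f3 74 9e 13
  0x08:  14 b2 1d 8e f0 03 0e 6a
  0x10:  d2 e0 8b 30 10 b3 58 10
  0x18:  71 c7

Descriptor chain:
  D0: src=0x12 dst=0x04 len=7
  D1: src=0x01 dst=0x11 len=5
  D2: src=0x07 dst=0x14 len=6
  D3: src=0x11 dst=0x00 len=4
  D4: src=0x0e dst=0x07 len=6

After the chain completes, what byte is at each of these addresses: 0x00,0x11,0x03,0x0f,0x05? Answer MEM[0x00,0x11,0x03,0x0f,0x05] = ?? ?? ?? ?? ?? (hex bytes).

[0] 0x12->0x04 len=7 : 8b 30 10 b3 58 10 71
[1] 0x01->0x11 len=5 : d2 cb 95 8b 30
[2] 0x07->0x14 len=6 : b3 58 10 71 8e f0
[3] 0x11->0x00 len=4 : d2 cb 95 b3
[4] 0x0e->0x07 len=6 : 0e 6a d2 d2 cb 95
query mem[0x00]=0xd2, mem[0x11]=0xd2, mem[0x03]=0xb3, mem[0x0f]=0x6a, mem[0x05]=0x30

MEM[0x00,0x11,0x03,0x0f,0x05] = d2 d2 b3 6a 30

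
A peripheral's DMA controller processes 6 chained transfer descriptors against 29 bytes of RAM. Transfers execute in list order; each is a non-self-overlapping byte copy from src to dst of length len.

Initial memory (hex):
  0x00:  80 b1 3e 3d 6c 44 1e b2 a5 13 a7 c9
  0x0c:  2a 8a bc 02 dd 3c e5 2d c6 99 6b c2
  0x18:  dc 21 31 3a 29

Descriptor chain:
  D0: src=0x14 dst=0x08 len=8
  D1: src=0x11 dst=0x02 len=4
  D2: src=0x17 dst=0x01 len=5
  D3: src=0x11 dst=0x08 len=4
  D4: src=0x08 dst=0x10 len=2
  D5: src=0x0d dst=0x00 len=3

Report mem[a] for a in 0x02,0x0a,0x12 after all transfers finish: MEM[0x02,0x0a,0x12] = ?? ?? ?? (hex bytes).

#0 dst[0x08+8] := {0xc6,0x99,0x6b,0xc2,0xdc,0x21,0x31,0x3a}
#1 dst[0x02+4] := {0x3c,0xe5,0x2d,0xc6}
#2 dst[0x01+5] := {0xc2,0xdc,0x21,0x31,0x3a}
#3 dst[0x08+4] := {0x3c,0xe5,0x2d,0xc6}
#4 dst[0x10+2] := {0x3c,0xe5}
#5 dst[0x00+3] := {0x21,0x31,0x3a}
query mem[0x02]=0x3a, mem[0x0a]=0x2d, mem[0x12]=0xe5

MEM[0x02,0x0a,0x12] = 3a 2d e5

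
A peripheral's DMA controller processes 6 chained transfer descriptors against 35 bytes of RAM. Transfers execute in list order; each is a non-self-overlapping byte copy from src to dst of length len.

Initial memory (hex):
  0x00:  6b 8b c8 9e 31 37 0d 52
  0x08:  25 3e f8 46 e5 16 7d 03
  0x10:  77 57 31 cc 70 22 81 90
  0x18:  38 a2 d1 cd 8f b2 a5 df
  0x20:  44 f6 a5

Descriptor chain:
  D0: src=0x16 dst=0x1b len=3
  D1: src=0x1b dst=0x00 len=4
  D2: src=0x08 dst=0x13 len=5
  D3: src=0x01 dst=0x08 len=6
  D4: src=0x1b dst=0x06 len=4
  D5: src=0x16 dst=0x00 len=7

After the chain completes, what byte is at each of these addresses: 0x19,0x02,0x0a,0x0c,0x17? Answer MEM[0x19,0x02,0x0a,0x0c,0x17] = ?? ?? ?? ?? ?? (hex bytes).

MEM[0x19,0x02,0x0a,0x0c,0x17] = a2 38 a5 37 e5

  after D0: wrote 3B at 0x1b = 819038
  after D1: wrote 4B at 0x00 = 819038a5
  after D2: wrote 5B at 0x13 = 253ef846e5
  after D3: wrote 6B at 0x08 = 9038a531370d
  after D4: wrote 4B at 0x06 = 819038a5
  after D5: wrote 7B at 0x00 = 46e538a2d18190
query mem[0x19]=0xa2, mem[0x02]=0x38, mem[0x0a]=0xa5, mem[0x0c]=0x37, mem[0x17]=0xe5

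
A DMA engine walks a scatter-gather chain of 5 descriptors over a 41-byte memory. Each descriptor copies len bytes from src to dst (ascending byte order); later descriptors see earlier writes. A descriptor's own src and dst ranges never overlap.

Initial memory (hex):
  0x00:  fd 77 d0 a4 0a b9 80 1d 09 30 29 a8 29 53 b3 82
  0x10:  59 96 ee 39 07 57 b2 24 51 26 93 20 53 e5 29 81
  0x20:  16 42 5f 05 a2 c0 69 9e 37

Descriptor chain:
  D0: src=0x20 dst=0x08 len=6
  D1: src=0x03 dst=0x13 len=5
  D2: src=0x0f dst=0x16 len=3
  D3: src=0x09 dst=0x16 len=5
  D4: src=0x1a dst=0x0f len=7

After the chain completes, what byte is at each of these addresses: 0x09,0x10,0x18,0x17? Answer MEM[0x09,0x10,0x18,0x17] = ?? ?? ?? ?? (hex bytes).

MEM[0x09,0x10,0x18,0x17] = 42 20 05 5f

  after D0: wrote 6B at 0x08 = 16425f05a2c0
  after D1: wrote 5B at 0x13 = a40ab9801d
  after D2: wrote 3B at 0x16 = 825996
  after D3: wrote 5B at 0x16 = 425f05a2c0
  after D4: wrote 7B at 0x0f = c02053e5298116
query mem[0x09]=0x42, mem[0x10]=0x20, mem[0x18]=0x05, mem[0x17]=0x5f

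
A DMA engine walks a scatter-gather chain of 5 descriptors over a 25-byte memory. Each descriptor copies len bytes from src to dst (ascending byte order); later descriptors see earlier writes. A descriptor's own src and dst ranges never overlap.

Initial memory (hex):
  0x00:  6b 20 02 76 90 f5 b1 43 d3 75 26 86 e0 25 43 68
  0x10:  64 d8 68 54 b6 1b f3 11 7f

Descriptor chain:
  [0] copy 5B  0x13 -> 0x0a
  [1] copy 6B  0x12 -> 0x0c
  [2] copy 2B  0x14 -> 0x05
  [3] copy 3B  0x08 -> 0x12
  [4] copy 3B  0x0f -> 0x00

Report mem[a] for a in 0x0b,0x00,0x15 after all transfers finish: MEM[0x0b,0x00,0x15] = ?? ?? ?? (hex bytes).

MEM[0x0b,0x00,0x15] = b6 1b 1b

D0: mem[0x0a..0x0e] <- [54 b6 1b f3 11]
D1: mem[0x0c..0x11] <- [68 54 b6 1b f3 11]
D2: mem[0x05..0x06] <- [b6 1b]
D3: mem[0x12..0x14] <- [d3 75 54]
D4: mem[0x00..0x02] <- [1b f3 11]
query mem[0x0b]=0xb6, mem[0x00]=0x1b, mem[0x15]=0x1b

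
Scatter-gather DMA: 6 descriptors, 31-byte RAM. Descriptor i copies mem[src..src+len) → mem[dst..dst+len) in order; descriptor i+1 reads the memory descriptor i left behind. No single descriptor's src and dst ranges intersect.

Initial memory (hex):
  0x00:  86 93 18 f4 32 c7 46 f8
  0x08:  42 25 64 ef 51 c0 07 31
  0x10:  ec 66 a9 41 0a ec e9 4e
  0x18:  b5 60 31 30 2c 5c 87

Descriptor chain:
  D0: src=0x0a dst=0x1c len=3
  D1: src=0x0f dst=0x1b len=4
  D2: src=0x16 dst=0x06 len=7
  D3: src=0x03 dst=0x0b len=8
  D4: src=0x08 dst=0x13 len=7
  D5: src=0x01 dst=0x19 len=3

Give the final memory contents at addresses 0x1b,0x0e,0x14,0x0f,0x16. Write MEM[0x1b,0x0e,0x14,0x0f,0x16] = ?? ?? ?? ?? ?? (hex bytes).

MEM[0x1b,0x0e,0x14,0x0f,0x16] = f4 e9 60 4e f4

#0 dst[0x1c+3] := {0x64,0xef,0x51}
#1 dst[0x1b+4] := {0x31,0xec,0x66,0xa9}
#2 dst[0x06+7] := {0xe9,0x4e,0xb5,0x60,0x31,0x31,0xec}
#3 dst[0x0b+8] := {0xf4,0x32,0xc7,0xe9,0x4e,0xb5,0x60,0x31}
#4 dst[0x13+7] := {0xb5,0x60,0x31,0xf4,0x32,0xc7,0xe9}
#5 dst[0x19+3] := {0x93,0x18,0xf4}
query mem[0x1b]=0xf4, mem[0x0e]=0xe9, mem[0x14]=0x60, mem[0x0f]=0x4e, mem[0x16]=0xf4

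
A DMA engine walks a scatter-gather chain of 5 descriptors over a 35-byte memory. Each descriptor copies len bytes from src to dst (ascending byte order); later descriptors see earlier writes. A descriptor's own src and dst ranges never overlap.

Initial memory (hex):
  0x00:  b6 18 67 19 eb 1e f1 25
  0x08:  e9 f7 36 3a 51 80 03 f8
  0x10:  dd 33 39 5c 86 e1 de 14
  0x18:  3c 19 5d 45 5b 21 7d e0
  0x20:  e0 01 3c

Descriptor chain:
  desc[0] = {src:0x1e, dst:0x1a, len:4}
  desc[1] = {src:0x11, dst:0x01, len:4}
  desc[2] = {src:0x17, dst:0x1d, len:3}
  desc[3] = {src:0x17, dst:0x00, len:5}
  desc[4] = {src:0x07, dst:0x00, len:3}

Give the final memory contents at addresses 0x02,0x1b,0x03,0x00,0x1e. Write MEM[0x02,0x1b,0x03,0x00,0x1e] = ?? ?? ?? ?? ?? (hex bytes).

  after D0: wrote 4B at 0x1a = 7de0e001
  after D1: wrote 4B at 0x01 = 33395c86
  after D2: wrote 3B at 0x1d = 143c19
  after D3: wrote 5B at 0x00 = 143c197de0
  after D4: wrote 3B at 0x00 = 25e9f7
query mem[0x02]=0xf7, mem[0x1b]=0xe0, mem[0x03]=0x7d, mem[0x00]=0x25, mem[0x1e]=0x3c

MEM[0x02,0x1b,0x03,0x00,0x1e] = f7 e0 7d 25 3c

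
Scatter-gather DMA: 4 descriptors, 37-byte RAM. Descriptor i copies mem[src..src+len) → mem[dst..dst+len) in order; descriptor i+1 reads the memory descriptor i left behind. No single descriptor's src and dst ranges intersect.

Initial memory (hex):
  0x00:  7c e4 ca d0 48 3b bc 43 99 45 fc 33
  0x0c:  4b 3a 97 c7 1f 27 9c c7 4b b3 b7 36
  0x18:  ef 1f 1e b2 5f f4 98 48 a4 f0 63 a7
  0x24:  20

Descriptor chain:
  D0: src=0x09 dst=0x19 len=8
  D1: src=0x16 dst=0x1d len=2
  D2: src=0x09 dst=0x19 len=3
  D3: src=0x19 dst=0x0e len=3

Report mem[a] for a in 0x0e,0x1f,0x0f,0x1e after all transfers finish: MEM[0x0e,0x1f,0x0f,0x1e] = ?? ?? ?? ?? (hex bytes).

MEM[0x0e,0x1f,0x0f,0x1e] = 45 c7 fc 36

  after D0: wrote 8B at 0x19 = 45fc334b3a97c71f
  after D1: wrote 2B at 0x1d = b736
  after D2: wrote 3B at 0x19 = 45fc33
  after D3: wrote 3B at 0x0e = 45fc33
query mem[0x0e]=0x45, mem[0x1f]=0xc7, mem[0x0f]=0xfc, mem[0x1e]=0x36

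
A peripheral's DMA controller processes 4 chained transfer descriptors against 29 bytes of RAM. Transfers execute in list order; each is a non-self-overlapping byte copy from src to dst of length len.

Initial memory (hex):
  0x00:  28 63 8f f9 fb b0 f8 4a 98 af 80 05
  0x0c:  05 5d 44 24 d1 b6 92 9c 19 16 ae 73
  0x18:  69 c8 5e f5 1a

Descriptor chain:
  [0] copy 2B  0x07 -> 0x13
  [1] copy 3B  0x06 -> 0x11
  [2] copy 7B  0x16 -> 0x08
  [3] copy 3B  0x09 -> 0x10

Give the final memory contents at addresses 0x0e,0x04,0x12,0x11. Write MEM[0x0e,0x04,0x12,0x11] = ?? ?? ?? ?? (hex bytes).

  after D0: wrote 2B at 0x13 = 4a98
  after D1: wrote 3B at 0x11 = f84a98
  after D2: wrote 7B at 0x08 = ae7369c85ef51a
  after D3: wrote 3B at 0x10 = 7369c8
query mem[0x0e]=0x1a, mem[0x04]=0xfb, mem[0x12]=0xc8, mem[0x11]=0x69

MEM[0x0e,0x04,0x12,0x11] = 1a fb c8 69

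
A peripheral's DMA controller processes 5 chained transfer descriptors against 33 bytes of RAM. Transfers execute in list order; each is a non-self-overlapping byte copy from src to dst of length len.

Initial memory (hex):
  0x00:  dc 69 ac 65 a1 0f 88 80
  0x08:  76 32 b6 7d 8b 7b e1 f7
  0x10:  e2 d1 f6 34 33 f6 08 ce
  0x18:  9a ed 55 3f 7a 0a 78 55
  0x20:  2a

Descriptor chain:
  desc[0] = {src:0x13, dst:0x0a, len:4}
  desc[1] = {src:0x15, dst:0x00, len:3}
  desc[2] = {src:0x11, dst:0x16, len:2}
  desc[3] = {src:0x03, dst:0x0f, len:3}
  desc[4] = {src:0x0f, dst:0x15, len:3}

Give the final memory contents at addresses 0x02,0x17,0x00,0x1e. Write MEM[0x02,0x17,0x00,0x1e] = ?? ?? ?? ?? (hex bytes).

MEM[0x02,0x17,0x00,0x1e] = ce 0f f6 78

  after D0: wrote 4B at 0x0a = 3433f608
  after D1: wrote 3B at 0x00 = f608ce
  after D2: wrote 2B at 0x16 = d1f6
  after D3: wrote 3B at 0x0f = 65a10f
  after D4: wrote 3B at 0x15 = 65a10f
query mem[0x02]=0xce, mem[0x17]=0x0f, mem[0x00]=0xf6, mem[0x1e]=0x78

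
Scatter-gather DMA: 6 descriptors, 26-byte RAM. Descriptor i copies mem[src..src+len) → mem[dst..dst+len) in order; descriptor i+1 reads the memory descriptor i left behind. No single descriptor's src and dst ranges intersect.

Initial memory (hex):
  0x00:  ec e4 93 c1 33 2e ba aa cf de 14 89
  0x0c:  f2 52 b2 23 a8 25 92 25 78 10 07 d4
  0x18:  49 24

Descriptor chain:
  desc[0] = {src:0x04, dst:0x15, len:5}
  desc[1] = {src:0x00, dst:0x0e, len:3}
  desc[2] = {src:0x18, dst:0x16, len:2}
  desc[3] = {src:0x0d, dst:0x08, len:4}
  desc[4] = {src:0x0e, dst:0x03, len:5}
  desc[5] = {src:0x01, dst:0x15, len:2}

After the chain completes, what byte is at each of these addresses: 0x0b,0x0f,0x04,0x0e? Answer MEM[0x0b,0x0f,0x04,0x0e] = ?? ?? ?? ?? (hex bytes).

MEM[0x0b,0x0f,0x04,0x0e] = 93 e4 e4 ec

#0 dst[0x15+5] := {0x33,0x2e,0xba,0xaa,0xcf}
#1 dst[0x0e+3] := {0xec,0xe4,0x93}
#2 dst[0x16+2] := {0xaa,0xcf}
#3 dst[0x08+4] := {0x52,0xec,0xe4,0x93}
#4 dst[0x03+5] := {0xec,0xe4,0x93,0x25,0x92}
#5 dst[0x15+2] := {0xe4,0x93}
query mem[0x0b]=0x93, mem[0x0f]=0xe4, mem[0x04]=0xe4, mem[0x0e]=0xec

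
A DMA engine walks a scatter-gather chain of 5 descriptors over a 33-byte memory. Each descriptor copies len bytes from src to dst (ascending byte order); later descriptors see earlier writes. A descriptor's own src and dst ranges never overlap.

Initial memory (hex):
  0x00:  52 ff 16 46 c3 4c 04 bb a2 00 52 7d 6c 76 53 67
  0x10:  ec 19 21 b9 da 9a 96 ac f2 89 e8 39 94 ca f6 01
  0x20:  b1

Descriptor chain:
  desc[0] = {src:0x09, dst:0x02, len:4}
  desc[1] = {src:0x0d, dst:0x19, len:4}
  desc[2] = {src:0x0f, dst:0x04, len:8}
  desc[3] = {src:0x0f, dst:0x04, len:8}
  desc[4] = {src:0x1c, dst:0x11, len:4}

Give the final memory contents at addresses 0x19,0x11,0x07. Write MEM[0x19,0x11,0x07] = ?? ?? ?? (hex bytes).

MEM[0x19,0x11,0x07] = 76 ec 21

  after D0: wrote 4B at 0x02 = 00527d6c
  after D1: wrote 4B at 0x19 = 765367ec
  after D2: wrote 8B at 0x04 = 67ec1921b9da9a96
  after D3: wrote 8B at 0x04 = 67ec1921b9da9a96
  after D4: wrote 4B at 0x11 = eccaf601
query mem[0x19]=0x76, mem[0x11]=0xec, mem[0x07]=0x21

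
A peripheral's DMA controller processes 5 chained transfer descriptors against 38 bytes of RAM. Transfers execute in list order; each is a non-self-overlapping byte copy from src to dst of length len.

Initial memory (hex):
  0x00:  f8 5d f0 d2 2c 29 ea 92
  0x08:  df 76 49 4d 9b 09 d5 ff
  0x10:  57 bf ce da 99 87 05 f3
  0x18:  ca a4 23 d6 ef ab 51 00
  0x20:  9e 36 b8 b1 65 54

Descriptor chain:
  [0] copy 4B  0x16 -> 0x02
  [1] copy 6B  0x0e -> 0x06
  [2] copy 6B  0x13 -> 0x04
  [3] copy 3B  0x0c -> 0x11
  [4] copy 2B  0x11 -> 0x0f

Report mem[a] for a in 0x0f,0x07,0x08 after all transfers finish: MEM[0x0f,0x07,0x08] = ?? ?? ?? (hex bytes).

MEM[0x0f,0x07,0x08] = 9b 05 f3

  after D0: wrote 4B at 0x02 = 05f3caa4
  after D1: wrote 6B at 0x06 = d5ff57bfceda
  after D2: wrote 6B at 0x04 = da998705f3ca
  after D3: wrote 3B at 0x11 = 9b09d5
  after D4: wrote 2B at 0x0f = 9b09
query mem[0x0f]=0x9b, mem[0x07]=0x05, mem[0x08]=0xf3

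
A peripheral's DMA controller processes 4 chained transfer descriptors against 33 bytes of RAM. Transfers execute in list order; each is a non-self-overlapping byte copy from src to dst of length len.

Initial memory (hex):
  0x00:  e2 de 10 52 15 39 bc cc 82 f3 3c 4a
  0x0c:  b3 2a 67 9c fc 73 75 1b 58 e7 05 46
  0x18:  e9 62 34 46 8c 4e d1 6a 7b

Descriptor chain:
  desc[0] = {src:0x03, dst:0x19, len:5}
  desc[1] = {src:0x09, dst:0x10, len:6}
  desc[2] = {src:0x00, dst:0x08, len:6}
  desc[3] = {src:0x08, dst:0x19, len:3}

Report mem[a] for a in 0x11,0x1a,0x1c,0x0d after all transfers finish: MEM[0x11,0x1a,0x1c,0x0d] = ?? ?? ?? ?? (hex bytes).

  after D0: wrote 5B at 0x19 = 521539bccc
  after D1: wrote 6B at 0x10 = f33c4ab32a67
  after D2: wrote 6B at 0x08 = e2de10521539
  after D3: wrote 3B at 0x19 = e2de10
query mem[0x11]=0x3c, mem[0x1a]=0xde, mem[0x1c]=0xbc, mem[0x0d]=0x39

MEM[0x11,0x1a,0x1c,0x0d] = 3c de bc 39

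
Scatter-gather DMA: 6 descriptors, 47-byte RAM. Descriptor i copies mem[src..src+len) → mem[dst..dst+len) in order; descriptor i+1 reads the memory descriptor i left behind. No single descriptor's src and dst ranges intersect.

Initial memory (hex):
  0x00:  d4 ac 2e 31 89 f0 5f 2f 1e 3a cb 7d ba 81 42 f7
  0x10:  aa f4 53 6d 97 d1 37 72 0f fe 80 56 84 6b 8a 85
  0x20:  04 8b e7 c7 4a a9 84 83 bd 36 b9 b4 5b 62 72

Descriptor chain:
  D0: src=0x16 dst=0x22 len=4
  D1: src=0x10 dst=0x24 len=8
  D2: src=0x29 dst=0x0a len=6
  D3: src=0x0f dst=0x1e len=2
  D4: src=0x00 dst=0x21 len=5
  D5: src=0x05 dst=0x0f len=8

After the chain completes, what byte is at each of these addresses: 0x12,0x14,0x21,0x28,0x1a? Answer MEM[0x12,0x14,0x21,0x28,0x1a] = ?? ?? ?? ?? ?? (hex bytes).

D0: mem[0x22..0x25] <- [37 72 0f fe]
D1: mem[0x24..0x2b] <- [aa f4 53 6d 97 d1 37 72]
D2: mem[0x0a..0x0f] <- [d1 37 72 5b 62 72]
D3: mem[0x1e..0x1f] <- [72 aa]
D4: mem[0x21..0x25] <- [d4 ac 2e 31 89]
D5: mem[0x0f..0x16] <- [f0 5f 2f 1e 3a d1 37 72]
query mem[0x12]=0x1e, mem[0x14]=0xd1, mem[0x21]=0xd4, mem[0x28]=0x97, mem[0x1a]=0x80

MEM[0x12,0x14,0x21,0x28,0x1a] = 1e d1 d4 97 80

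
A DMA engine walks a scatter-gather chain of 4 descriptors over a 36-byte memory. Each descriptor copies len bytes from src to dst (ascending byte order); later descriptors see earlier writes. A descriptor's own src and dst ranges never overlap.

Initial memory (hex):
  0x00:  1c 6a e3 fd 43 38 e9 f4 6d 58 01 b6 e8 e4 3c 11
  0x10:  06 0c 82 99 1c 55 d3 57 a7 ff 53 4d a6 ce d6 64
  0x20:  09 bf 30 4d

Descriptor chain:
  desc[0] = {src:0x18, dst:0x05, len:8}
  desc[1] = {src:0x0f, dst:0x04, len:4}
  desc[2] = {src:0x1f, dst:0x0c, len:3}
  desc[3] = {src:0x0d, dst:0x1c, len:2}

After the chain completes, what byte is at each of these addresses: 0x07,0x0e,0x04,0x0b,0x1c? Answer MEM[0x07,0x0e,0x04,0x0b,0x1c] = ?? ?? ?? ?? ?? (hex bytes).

  after D0: wrote 8B at 0x05 = a7ff534da6ced664
  after D1: wrote 4B at 0x04 = 11060c82
  after D2: wrote 3B at 0x0c = 6409bf
  after D3: wrote 2B at 0x1c = 09bf
query mem[0x07]=0x82, mem[0x0e]=0xbf, mem[0x04]=0x11, mem[0x0b]=0xd6, mem[0x1c]=0x09

MEM[0x07,0x0e,0x04,0x0b,0x1c] = 82 bf 11 d6 09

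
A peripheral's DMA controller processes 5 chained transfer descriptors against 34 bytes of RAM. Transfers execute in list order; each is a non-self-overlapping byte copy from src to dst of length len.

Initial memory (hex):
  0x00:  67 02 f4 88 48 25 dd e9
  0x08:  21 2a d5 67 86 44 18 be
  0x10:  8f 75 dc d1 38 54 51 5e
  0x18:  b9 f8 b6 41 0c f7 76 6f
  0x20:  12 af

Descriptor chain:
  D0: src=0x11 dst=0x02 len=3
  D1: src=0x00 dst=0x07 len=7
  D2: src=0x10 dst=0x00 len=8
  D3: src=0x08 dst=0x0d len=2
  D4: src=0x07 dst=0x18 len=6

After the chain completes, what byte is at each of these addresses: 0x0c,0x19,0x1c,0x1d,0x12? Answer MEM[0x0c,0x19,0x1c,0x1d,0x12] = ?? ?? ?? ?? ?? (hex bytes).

D0: mem[0x02..0x04] <- [75 dc d1]
D1: mem[0x07..0x0d] <- [67 02 75 dc d1 25 dd]
D2: mem[0x00..0x07] <- [8f 75 dc d1 38 54 51 5e]
D3: mem[0x0d..0x0e] <- [02 75]
D4: mem[0x18..0x1d] <- [5e 02 75 dc d1 25]
query mem[0x0c]=0x25, mem[0x19]=0x02, mem[0x1c]=0xd1, mem[0x1d]=0x25, mem[0x12]=0xdc

MEM[0x0c,0x19,0x1c,0x1d,0x12] = 25 02 d1 25 dc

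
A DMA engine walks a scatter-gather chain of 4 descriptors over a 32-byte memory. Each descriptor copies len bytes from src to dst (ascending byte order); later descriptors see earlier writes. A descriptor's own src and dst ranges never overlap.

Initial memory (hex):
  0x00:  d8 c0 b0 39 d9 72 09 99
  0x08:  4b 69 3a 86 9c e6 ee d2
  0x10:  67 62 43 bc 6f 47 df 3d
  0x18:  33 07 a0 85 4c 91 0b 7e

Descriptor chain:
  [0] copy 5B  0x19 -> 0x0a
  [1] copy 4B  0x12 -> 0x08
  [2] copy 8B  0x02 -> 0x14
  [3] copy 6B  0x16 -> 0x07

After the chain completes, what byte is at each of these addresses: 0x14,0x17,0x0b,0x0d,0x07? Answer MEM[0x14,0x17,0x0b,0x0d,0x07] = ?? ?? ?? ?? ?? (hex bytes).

MEM[0x14,0x17,0x0b,0x0d,0x07] = b0 72 43 4c d9

#0 dst[0x0a+5] := {0x07,0xa0,0x85,0x4c,0x91}
#1 dst[0x08+4] := {0x43,0xbc,0x6f,0x47}
#2 dst[0x14+8] := {0xb0,0x39,0xd9,0x72,0x09,0x99,0x43,0xbc}
#3 dst[0x07+6] := {0xd9,0x72,0x09,0x99,0x43,0xbc}
query mem[0x14]=0xb0, mem[0x17]=0x72, mem[0x0b]=0x43, mem[0x0d]=0x4c, mem[0x07]=0xd9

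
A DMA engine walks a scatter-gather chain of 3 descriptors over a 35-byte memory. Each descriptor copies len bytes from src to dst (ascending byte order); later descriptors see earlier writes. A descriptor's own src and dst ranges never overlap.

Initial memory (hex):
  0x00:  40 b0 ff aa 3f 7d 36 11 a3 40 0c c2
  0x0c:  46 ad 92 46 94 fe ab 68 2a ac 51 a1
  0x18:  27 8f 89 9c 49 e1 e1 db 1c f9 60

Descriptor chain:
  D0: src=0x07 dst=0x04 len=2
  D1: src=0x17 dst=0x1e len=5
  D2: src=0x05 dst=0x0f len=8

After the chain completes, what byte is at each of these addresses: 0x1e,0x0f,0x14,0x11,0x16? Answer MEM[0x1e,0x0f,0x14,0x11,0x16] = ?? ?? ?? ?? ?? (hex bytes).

  after D0: wrote 2B at 0x04 = 11a3
  after D1: wrote 5B at 0x1e = a1278f899c
  after D2: wrote 8B at 0x0f = a33611a3400cc246
query mem[0x1e]=0xa1, mem[0x0f]=0xa3, mem[0x14]=0x0c, mem[0x11]=0x11, mem[0x16]=0x46

MEM[0x1e,0x0f,0x14,0x11,0x16] = a1 a3 0c 11 46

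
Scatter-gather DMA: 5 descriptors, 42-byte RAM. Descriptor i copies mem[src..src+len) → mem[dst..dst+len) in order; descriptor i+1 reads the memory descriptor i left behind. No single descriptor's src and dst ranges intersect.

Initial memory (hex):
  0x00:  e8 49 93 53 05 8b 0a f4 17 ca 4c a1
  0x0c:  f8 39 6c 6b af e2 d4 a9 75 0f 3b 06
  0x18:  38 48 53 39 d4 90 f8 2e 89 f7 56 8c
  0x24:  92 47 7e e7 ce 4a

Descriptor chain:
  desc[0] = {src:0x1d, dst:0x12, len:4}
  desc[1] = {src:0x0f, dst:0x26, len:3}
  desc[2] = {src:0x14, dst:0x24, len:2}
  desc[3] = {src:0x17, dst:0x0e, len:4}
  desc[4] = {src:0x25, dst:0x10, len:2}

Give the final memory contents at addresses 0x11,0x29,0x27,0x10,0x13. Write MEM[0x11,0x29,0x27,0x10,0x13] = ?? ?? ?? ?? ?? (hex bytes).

MEM[0x11,0x29,0x27,0x10,0x13] = 6b 4a af 89 f8

D0: mem[0x12..0x15] <- [90 f8 2e 89]
D1: mem[0x26..0x28] <- [6b af e2]
D2: mem[0x24..0x25] <- [2e 89]
D3: mem[0x0e..0x11] <- [06 38 48 53]
D4: mem[0x10..0x11] <- [89 6b]
query mem[0x11]=0x6b, mem[0x29]=0x4a, mem[0x27]=0xaf, mem[0x10]=0x89, mem[0x13]=0xf8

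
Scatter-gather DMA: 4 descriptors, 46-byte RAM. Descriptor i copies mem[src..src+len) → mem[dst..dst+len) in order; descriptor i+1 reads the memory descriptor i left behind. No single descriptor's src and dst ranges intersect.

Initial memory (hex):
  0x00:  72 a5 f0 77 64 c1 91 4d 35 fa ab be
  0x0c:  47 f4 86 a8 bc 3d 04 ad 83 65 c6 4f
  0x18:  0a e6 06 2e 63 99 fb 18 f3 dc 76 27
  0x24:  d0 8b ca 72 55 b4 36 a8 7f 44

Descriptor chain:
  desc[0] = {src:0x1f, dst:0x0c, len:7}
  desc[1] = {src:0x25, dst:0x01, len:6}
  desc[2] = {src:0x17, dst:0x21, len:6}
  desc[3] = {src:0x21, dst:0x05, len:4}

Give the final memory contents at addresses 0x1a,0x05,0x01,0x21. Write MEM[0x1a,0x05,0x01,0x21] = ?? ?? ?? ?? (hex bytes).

MEM[0x1a,0x05,0x01,0x21] = 06 4f 8b 4f

[0] 0x1f->0x0c len=7 : 18 f3 dc 76 27 d0 8b
[1] 0x25->0x01 len=6 : 8b ca 72 55 b4 36
[2] 0x17->0x21 len=6 : 4f 0a e6 06 2e 63
[3] 0x21->0x05 len=4 : 4f 0a e6 06
query mem[0x1a]=0x06, mem[0x05]=0x4f, mem[0x01]=0x8b, mem[0x21]=0x4f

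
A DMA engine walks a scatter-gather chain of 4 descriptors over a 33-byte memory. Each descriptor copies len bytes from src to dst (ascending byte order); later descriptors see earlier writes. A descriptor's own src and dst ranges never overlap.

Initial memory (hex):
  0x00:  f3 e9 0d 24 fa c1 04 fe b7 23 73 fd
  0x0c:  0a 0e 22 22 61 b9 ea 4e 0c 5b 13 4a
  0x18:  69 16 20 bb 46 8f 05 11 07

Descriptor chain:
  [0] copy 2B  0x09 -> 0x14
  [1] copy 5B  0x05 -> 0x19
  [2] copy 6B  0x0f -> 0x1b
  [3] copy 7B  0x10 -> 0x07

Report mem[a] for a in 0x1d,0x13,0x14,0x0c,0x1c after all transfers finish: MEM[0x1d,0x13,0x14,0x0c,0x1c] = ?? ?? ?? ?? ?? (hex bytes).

MEM[0x1d,0x13,0x14,0x0c,0x1c] = b9 4e 23 73 61

[0] 0x09->0x14 len=2 : 23 73
[1] 0x05->0x19 len=5 : c1 04 fe b7 23
[2] 0x0f->0x1b len=6 : 22 61 b9 ea 4e 23
[3] 0x10->0x07 len=7 : 61 b9 ea 4e 23 73 13
query mem[0x1d]=0xb9, mem[0x13]=0x4e, mem[0x14]=0x23, mem[0x0c]=0x73, mem[0x1c]=0x61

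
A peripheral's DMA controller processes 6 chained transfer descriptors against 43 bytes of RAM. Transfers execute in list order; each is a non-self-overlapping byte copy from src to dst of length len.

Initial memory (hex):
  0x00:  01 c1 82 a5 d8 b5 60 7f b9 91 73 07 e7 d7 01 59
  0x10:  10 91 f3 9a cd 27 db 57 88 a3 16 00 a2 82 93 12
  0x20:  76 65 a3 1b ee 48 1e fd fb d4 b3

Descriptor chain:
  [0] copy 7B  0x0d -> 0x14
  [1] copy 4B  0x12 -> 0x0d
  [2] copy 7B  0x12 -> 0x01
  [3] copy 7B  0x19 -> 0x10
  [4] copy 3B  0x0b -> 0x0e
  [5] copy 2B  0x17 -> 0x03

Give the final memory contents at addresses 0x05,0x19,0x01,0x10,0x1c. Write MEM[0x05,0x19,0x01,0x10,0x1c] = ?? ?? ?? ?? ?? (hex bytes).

#0 dst[0x14+7] := {0xd7,0x01,0x59,0x10,0x91,0xf3,0x9a}
#1 dst[0x0d+4] := {0xf3,0x9a,0xd7,0x01}
#2 dst[0x01+7] := {0xf3,0x9a,0xd7,0x01,0x59,0x10,0x91}
#3 dst[0x10+7] := {0xf3,0x9a,0x00,0xa2,0x82,0x93,0x12}
#4 dst[0x0e+3] := {0x07,0xe7,0xf3}
#5 dst[0x03+2] := {0x10,0x91}
query mem[0x05]=0x59, mem[0x19]=0xf3, mem[0x01]=0xf3, mem[0x10]=0xf3, mem[0x1c]=0xa2

MEM[0x05,0x19,0x01,0x10,0x1c] = 59 f3 f3 f3 a2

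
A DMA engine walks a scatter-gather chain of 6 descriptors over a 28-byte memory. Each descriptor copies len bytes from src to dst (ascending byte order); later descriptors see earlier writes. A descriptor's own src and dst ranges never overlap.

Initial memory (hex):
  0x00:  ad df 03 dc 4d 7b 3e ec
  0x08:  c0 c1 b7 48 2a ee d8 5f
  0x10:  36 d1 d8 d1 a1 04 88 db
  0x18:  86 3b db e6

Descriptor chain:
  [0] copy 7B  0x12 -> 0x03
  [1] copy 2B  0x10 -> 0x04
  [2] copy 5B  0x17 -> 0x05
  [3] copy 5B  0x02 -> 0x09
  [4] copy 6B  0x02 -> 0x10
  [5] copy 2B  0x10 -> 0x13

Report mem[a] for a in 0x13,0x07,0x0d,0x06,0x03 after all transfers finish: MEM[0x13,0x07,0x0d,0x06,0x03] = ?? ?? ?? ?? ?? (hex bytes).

MEM[0x13,0x07,0x0d,0x06,0x03] = 03 3b 86 86 d8

D0: mem[0x03..0x09] <- [d8 d1 a1 04 88 db 86]
D1: mem[0x04..0x05] <- [36 d1]
D2: mem[0x05..0x09] <- [db 86 3b db e6]
D3: mem[0x09..0x0d] <- [03 d8 36 db 86]
D4: mem[0x10..0x15] <- [03 d8 36 db 86 3b]
D5: mem[0x13..0x14] <- [03 d8]
query mem[0x13]=0x03, mem[0x07]=0x3b, mem[0x0d]=0x86, mem[0x06]=0x86, mem[0x03]=0xd8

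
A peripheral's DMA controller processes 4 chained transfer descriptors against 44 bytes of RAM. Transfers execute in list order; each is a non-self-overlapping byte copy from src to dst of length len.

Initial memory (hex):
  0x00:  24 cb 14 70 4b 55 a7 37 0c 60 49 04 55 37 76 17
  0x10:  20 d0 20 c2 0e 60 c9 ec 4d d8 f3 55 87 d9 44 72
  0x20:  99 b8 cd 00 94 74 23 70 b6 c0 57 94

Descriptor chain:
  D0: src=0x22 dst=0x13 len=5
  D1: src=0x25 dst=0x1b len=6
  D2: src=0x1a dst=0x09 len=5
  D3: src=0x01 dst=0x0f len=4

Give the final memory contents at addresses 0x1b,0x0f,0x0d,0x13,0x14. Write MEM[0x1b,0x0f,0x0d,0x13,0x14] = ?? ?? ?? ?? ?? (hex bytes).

MEM[0x1b,0x0f,0x0d,0x13,0x14] = 74 cb b6 cd 00

D0: mem[0x13..0x17] <- [cd 00 94 74 23]
D1: mem[0x1b..0x20] <- [74 23 70 b6 c0 57]
D2: mem[0x09..0x0d] <- [f3 74 23 70 b6]
D3: mem[0x0f..0x12] <- [cb 14 70 4b]
query mem[0x1b]=0x74, mem[0x0f]=0xcb, mem[0x0d]=0xb6, mem[0x13]=0xcd, mem[0x14]=0x00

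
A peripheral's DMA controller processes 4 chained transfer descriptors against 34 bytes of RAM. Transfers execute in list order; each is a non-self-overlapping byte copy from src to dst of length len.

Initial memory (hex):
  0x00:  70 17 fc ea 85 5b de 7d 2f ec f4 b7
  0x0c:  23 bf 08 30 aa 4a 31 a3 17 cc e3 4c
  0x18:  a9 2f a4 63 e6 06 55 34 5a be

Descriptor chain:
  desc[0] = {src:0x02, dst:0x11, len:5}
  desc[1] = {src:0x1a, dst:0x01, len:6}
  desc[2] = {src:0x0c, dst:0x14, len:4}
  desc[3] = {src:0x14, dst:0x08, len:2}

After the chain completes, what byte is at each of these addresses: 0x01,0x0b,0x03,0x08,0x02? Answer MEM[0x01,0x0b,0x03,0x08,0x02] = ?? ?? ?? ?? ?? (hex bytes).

D0: mem[0x11..0x15] <- [fc ea 85 5b de]
D1: mem[0x01..0x06] <- [a4 63 e6 06 55 34]
D2: mem[0x14..0x17] <- [23 bf 08 30]
D3: mem[0x08..0x09] <- [23 bf]
query mem[0x01]=0xa4, mem[0x0b]=0xb7, mem[0x03]=0xe6, mem[0x08]=0x23, mem[0x02]=0x63

MEM[0x01,0x0b,0x03,0x08,0x02] = a4 b7 e6 23 63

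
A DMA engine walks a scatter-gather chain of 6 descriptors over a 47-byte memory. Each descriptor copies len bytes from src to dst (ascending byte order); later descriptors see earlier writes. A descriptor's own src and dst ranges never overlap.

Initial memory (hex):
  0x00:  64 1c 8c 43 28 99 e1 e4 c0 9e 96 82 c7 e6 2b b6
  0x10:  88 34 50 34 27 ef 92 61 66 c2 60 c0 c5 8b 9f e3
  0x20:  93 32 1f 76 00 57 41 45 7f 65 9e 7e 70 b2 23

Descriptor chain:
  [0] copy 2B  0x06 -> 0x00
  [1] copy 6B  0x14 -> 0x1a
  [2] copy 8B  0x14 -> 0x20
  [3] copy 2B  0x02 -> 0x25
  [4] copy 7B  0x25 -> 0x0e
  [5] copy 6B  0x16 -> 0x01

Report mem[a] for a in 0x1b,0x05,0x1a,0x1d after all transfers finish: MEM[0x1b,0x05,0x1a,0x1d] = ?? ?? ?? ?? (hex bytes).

  after D0: wrote 2B at 0x00 = e1e4
  after D1: wrote 6B at 0x1a = 27ef926166c2
  after D2: wrote 8B at 0x20 = 27ef926166c227ef
  after D3: wrote 2B at 0x25 = 8c43
  after D4: wrote 7B at 0x0e = 8c43ef7f659e7e
  after D5: wrote 6B at 0x01 = 926166c227ef
query mem[0x1b]=0xef, mem[0x05]=0x27, mem[0x1a]=0x27, mem[0x1d]=0x61

MEM[0x1b,0x05,0x1a,0x1d] = ef 27 27 61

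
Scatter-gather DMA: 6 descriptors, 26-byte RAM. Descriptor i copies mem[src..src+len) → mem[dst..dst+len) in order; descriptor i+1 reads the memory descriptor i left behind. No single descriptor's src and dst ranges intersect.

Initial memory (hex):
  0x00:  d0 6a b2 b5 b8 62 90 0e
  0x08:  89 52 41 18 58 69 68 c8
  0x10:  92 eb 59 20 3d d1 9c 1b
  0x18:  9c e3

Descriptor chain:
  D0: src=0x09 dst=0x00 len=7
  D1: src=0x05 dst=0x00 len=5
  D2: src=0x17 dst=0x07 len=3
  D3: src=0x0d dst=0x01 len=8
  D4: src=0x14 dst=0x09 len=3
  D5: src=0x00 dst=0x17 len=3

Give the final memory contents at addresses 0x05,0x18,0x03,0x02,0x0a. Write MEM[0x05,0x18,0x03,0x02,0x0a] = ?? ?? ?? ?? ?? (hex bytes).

#0 dst[0x00+7] := {0x52,0x41,0x18,0x58,0x69,0x68,0xc8}
#1 dst[0x00+5] := {0x68,0xc8,0x0e,0x89,0x52}
#2 dst[0x07+3] := {0x1b,0x9c,0xe3}
#3 dst[0x01+8] := {0x69,0x68,0xc8,0x92,0xeb,0x59,0x20,0x3d}
#4 dst[0x09+3] := {0x3d,0xd1,0x9c}
#5 dst[0x17+3] := {0x68,0x69,0x68}
query mem[0x05]=0xeb, mem[0x18]=0x69, mem[0x03]=0xc8, mem[0x02]=0x68, mem[0x0a]=0xd1

MEM[0x05,0x18,0x03,0x02,0x0a] = eb 69 c8 68 d1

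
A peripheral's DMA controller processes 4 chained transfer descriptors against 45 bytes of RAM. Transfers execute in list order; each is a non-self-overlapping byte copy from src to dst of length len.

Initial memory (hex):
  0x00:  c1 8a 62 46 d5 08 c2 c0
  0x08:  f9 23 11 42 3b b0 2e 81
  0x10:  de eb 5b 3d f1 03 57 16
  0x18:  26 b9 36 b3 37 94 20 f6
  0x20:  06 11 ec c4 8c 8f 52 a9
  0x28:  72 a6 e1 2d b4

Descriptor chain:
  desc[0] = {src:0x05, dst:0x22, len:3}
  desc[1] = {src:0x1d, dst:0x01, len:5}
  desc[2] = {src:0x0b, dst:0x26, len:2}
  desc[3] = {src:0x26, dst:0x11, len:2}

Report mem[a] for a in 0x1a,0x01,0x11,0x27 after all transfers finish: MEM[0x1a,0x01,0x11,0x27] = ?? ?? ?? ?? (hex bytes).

  after D0: wrote 3B at 0x22 = 08c2c0
  after D1: wrote 5B at 0x01 = 9420f60611
  after D2: wrote 2B at 0x26 = 423b
  after D3: wrote 2B at 0x11 = 423b
query mem[0x1a]=0x36, mem[0x01]=0x94, mem[0x11]=0x42, mem[0x27]=0x3b

MEM[0x1a,0x01,0x11,0x27] = 36 94 42 3b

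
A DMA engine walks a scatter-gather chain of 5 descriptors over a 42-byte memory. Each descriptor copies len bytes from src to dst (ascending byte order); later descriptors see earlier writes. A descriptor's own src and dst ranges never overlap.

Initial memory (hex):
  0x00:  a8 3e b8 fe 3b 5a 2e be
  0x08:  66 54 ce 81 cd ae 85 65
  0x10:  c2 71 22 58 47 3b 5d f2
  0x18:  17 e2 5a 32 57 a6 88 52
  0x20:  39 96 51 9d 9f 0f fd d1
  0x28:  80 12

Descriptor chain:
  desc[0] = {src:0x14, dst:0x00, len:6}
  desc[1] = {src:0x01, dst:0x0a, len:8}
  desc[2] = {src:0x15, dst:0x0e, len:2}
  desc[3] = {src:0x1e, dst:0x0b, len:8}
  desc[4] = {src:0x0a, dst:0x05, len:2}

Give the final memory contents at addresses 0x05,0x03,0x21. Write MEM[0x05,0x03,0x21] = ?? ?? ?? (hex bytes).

  after D0: wrote 6B at 0x00 = 473b5df217e2
  after D1: wrote 8B at 0x0a = 3b5df217e22ebe66
  after D2: wrote 2B at 0x0e = 3b5d
  after D3: wrote 8B at 0x0b = 88523996519d9f0f
  after D4: wrote 2B at 0x05 = 3b88
query mem[0x05]=0x3b, mem[0x03]=0xf2, mem[0x21]=0x96

MEM[0x05,0x03,0x21] = 3b f2 96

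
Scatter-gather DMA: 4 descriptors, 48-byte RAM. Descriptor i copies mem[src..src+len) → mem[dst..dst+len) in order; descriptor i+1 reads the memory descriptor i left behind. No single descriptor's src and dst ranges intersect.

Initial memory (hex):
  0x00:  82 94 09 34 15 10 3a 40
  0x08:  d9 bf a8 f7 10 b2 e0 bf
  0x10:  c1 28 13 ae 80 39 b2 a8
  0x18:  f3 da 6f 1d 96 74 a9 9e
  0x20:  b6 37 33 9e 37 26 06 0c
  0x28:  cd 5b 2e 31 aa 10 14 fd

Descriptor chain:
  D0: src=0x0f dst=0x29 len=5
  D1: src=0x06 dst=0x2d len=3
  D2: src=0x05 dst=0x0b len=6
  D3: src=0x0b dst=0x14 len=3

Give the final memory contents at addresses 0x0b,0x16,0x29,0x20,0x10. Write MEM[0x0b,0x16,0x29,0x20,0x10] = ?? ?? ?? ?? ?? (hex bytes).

  after D0: wrote 5B at 0x29 = bfc12813ae
  after D1: wrote 3B at 0x2d = 3a40d9
  after D2: wrote 6B at 0x0b = 103a40d9bfa8
  after D3: wrote 3B at 0x14 = 103a40
query mem[0x0b]=0x10, mem[0x16]=0x40, mem[0x29]=0xbf, mem[0x20]=0xb6, mem[0x10]=0xa8

MEM[0x0b,0x16,0x29,0x20,0x10] = 10 40 bf b6 a8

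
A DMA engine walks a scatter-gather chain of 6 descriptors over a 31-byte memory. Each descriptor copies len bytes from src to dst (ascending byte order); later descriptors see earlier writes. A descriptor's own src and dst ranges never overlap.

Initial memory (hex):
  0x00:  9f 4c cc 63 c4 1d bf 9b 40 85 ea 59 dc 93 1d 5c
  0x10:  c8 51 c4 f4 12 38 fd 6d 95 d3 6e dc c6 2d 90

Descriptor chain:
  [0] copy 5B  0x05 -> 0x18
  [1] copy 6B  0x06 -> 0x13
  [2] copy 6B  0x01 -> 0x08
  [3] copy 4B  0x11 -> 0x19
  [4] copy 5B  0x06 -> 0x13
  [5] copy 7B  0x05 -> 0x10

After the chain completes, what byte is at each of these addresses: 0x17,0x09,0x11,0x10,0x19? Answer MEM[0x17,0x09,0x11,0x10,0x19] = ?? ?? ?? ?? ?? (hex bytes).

MEM[0x17,0x09,0x11,0x10,0x19] = 63 cc bf 1d 51

D0: mem[0x18..0x1c] <- [1d bf 9b 40 85]
D1: mem[0x13..0x18] <- [bf 9b 40 85 ea 59]
D2: mem[0x08..0x0d] <- [4c cc 63 c4 1d bf]
D3: mem[0x19..0x1c] <- [51 c4 bf 9b]
D4: mem[0x13..0x17] <- [bf 9b 4c cc 63]
D5: mem[0x10..0x16] <- [1d bf 9b 4c cc 63 c4]
query mem[0x17]=0x63, mem[0x09]=0xcc, mem[0x11]=0xbf, mem[0x10]=0x1d, mem[0x19]=0x51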